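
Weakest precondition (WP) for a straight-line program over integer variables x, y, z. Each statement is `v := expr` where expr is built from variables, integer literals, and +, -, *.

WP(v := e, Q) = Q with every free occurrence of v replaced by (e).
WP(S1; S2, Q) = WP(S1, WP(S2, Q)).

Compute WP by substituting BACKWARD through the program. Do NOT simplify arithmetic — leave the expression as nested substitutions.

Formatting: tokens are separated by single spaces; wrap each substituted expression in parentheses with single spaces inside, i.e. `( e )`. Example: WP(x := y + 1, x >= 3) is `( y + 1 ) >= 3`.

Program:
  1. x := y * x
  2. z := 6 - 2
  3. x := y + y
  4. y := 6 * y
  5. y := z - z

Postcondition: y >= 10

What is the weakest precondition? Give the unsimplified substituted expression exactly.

Answer: ( ( 6 - 2 ) - ( 6 - 2 ) ) >= 10

Derivation:
post: y >= 10
stmt 5: y := z - z  -- replace 1 occurrence(s) of y with (z - z)
  => ( z - z ) >= 10
stmt 4: y := 6 * y  -- replace 0 occurrence(s) of y with (6 * y)
  => ( z - z ) >= 10
stmt 3: x := y + y  -- replace 0 occurrence(s) of x with (y + y)
  => ( z - z ) >= 10
stmt 2: z := 6 - 2  -- replace 2 occurrence(s) of z with (6 - 2)
  => ( ( 6 - 2 ) - ( 6 - 2 ) ) >= 10
stmt 1: x := y * x  -- replace 0 occurrence(s) of x with (y * x)
  => ( ( 6 - 2 ) - ( 6 - 2 ) ) >= 10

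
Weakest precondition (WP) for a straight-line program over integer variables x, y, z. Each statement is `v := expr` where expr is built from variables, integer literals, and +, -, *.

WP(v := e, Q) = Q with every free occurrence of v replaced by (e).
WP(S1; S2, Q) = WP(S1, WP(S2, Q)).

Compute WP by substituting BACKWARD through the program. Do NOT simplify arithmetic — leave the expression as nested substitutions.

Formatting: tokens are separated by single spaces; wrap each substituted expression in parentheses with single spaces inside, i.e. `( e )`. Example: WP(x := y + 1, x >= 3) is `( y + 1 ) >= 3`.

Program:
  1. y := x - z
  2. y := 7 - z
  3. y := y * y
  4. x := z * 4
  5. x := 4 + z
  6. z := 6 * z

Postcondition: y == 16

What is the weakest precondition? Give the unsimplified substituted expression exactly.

post: y == 16
stmt 6: z := 6 * z  -- replace 0 occurrence(s) of z with (6 * z)
  => y == 16
stmt 5: x := 4 + z  -- replace 0 occurrence(s) of x with (4 + z)
  => y == 16
stmt 4: x := z * 4  -- replace 0 occurrence(s) of x with (z * 4)
  => y == 16
stmt 3: y := y * y  -- replace 1 occurrence(s) of y with (y * y)
  => ( y * y ) == 16
stmt 2: y := 7 - z  -- replace 2 occurrence(s) of y with (7 - z)
  => ( ( 7 - z ) * ( 7 - z ) ) == 16
stmt 1: y := x - z  -- replace 0 occurrence(s) of y with (x - z)
  => ( ( 7 - z ) * ( 7 - z ) ) == 16

Answer: ( ( 7 - z ) * ( 7 - z ) ) == 16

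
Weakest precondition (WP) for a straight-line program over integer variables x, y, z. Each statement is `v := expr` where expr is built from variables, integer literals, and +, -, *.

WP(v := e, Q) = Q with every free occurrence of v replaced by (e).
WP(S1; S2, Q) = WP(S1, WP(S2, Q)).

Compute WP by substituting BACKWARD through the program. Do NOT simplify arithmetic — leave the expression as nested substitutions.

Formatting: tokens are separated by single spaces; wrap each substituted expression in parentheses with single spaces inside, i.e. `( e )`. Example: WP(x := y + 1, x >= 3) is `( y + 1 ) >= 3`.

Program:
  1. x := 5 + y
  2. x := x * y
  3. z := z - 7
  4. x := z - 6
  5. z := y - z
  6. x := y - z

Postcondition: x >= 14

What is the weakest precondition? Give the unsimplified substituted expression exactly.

post: x >= 14
stmt 6: x := y - z  -- replace 1 occurrence(s) of x with (y - z)
  => ( y - z ) >= 14
stmt 5: z := y - z  -- replace 1 occurrence(s) of z with (y - z)
  => ( y - ( y - z ) ) >= 14
stmt 4: x := z - 6  -- replace 0 occurrence(s) of x with (z - 6)
  => ( y - ( y - z ) ) >= 14
stmt 3: z := z - 7  -- replace 1 occurrence(s) of z with (z - 7)
  => ( y - ( y - ( z - 7 ) ) ) >= 14
stmt 2: x := x * y  -- replace 0 occurrence(s) of x with (x * y)
  => ( y - ( y - ( z - 7 ) ) ) >= 14
stmt 1: x := 5 + y  -- replace 0 occurrence(s) of x with (5 + y)
  => ( y - ( y - ( z - 7 ) ) ) >= 14

Answer: ( y - ( y - ( z - 7 ) ) ) >= 14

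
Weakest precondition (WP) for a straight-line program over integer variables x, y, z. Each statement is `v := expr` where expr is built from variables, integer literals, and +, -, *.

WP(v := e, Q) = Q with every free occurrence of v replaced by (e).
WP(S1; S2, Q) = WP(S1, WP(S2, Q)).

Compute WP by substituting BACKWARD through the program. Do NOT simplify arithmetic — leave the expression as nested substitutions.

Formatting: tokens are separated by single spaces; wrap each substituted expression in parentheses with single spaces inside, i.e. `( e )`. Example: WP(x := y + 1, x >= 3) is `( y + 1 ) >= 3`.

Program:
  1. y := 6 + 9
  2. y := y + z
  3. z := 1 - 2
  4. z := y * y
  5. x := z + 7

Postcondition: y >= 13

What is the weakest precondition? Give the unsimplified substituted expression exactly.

Answer: ( ( 6 + 9 ) + z ) >= 13

Derivation:
post: y >= 13
stmt 5: x := z + 7  -- replace 0 occurrence(s) of x with (z + 7)
  => y >= 13
stmt 4: z := y * y  -- replace 0 occurrence(s) of z with (y * y)
  => y >= 13
stmt 3: z := 1 - 2  -- replace 0 occurrence(s) of z with (1 - 2)
  => y >= 13
stmt 2: y := y + z  -- replace 1 occurrence(s) of y with (y + z)
  => ( y + z ) >= 13
stmt 1: y := 6 + 9  -- replace 1 occurrence(s) of y with (6 + 9)
  => ( ( 6 + 9 ) + z ) >= 13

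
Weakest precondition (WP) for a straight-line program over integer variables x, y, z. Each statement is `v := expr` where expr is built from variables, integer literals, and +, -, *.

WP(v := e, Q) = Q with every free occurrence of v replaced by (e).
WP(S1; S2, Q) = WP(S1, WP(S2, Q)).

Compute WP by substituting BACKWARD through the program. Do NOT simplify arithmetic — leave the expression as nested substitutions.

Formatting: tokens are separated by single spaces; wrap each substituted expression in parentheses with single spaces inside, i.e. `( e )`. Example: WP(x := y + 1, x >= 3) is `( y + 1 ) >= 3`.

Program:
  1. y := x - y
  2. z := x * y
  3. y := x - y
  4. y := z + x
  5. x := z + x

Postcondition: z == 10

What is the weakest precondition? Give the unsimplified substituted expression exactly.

Answer: ( x * ( x - y ) ) == 10

Derivation:
post: z == 10
stmt 5: x := z + x  -- replace 0 occurrence(s) of x with (z + x)
  => z == 10
stmt 4: y := z + x  -- replace 0 occurrence(s) of y with (z + x)
  => z == 10
stmt 3: y := x - y  -- replace 0 occurrence(s) of y with (x - y)
  => z == 10
stmt 2: z := x * y  -- replace 1 occurrence(s) of z with (x * y)
  => ( x * y ) == 10
stmt 1: y := x - y  -- replace 1 occurrence(s) of y with (x - y)
  => ( x * ( x - y ) ) == 10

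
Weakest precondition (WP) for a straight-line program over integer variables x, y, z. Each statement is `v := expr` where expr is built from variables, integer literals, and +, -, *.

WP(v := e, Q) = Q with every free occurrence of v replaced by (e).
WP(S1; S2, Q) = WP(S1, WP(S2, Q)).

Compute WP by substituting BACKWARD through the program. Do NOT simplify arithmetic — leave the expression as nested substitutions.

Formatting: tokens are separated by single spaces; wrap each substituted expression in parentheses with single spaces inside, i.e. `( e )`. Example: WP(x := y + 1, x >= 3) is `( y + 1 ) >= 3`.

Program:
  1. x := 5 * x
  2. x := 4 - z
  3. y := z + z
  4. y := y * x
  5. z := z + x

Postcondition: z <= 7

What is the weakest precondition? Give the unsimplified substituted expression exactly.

post: z <= 7
stmt 5: z := z + x  -- replace 1 occurrence(s) of z with (z + x)
  => ( z + x ) <= 7
stmt 4: y := y * x  -- replace 0 occurrence(s) of y with (y * x)
  => ( z + x ) <= 7
stmt 3: y := z + z  -- replace 0 occurrence(s) of y with (z + z)
  => ( z + x ) <= 7
stmt 2: x := 4 - z  -- replace 1 occurrence(s) of x with (4 - z)
  => ( z + ( 4 - z ) ) <= 7
stmt 1: x := 5 * x  -- replace 0 occurrence(s) of x with (5 * x)
  => ( z + ( 4 - z ) ) <= 7

Answer: ( z + ( 4 - z ) ) <= 7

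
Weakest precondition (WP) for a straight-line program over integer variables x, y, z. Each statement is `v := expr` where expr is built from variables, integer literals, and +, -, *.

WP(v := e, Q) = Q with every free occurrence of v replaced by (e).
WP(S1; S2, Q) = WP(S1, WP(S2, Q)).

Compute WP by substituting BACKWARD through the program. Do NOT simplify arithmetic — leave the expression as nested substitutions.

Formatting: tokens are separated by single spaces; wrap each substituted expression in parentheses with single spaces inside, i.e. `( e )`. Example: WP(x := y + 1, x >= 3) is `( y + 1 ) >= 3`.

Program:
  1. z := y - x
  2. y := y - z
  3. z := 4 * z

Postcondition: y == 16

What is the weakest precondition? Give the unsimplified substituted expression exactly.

post: y == 16
stmt 3: z := 4 * z  -- replace 0 occurrence(s) of z with (4 * z)
  => y == 16
stmt 2: y := y - z  -- replace 1 occurrence(s) of y with (y - z)
  => ( y - z ) == 16
stmt 1: z := y - x  -- replace 1 occurrence(s) of z with (y - x)
  => ( y - ( y - x ) ) == 16

Answer: ( y - ( y - x ) ) == 16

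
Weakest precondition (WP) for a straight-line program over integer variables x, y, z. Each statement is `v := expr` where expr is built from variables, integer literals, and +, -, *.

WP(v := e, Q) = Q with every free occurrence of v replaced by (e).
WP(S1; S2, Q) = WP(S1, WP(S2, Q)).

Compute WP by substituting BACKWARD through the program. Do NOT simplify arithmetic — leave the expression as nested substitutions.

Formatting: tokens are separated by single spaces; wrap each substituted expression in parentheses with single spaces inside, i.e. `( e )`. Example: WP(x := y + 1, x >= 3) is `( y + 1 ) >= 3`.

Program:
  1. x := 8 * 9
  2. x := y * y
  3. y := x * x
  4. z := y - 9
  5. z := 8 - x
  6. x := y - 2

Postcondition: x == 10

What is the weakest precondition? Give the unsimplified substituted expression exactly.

post: x == 10
stmt 6: x := y - 2  -- replace 1 occurrence(s) of x with (y - 2)
  => ( y - 2 ) == 10
stmt 5: z := 8 - x  -- replace 0 occurrence(s) of z with (8 - x)
  => ( y - 2 ) == 10
stmt 4: z := y - 9  -- replace 0 occurrence(s) of z with (y - 9)
  => ( y - 2 ) == 10
stmt 3: y := x * x  -- replace 1 occurrence(s) of y with (x * x)
  => ( ( x * x ) - 2 ) == 10
stmt 2: x := y * y  -- replace 2 occurrence(s) of x with (y * y)
  => ( ( ( y * y ) * ( y * y ) ) - 2 ) == 10
stmt 1: x := 8 * 9  -- replace 0 occurrence(s) of x with (8 * 9)
  => ( ( ( y * y ) * ( y * y ) ) - 2 ) == 10

Answer: ( ( ( y * y ) * ( y * y ) ) - 2 ) == 10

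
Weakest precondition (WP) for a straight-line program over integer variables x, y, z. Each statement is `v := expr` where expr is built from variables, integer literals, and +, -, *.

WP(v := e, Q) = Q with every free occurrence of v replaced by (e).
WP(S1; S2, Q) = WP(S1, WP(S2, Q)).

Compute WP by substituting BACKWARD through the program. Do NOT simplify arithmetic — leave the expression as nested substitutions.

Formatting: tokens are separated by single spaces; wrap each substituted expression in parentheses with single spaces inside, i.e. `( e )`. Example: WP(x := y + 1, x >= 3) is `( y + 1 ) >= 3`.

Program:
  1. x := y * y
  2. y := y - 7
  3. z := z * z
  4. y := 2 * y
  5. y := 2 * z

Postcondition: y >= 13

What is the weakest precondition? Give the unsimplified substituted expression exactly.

post: y >= 13
stmt 5: y := 2 * z  -- replace 1 occurrence(s) of y with (2 * z)
  => ( 2 * z ) >= 13
stmt 4: y := 2 * y  -- replace 0 occurrence(s) of y with (2 * y)
  => ( 2 * z ) >= 13
stmt 3: z := z * z  -- replace 1 occurrence(s) of z with (z * z)
  => ( 2 * ( z * z ) ) >= 13
stmt 2: y := y - 7  -- replace 0 occurrence(s) of y with (y - 7)
  => ( 2 * ( z * z ) ) >= 13
stmt 1: x := y * y  -- replace 0 occurrence(s) of x with (y * y)
  => ( 2 * ( z * z ) ) >= 13

Answer: ( 2 * ( z * z ) ) >= 13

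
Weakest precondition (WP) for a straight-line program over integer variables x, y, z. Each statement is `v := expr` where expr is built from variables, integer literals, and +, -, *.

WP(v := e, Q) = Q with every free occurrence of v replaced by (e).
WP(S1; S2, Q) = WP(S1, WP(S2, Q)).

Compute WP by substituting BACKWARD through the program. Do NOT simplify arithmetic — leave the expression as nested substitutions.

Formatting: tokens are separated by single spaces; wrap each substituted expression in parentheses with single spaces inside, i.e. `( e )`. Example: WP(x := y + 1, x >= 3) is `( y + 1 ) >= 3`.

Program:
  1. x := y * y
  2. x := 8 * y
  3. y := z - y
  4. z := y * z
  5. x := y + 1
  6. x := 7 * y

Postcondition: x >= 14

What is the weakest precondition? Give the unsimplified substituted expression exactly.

post: x >= 14
stmt 6: x := 7 * y  -- replace 1 occurrence(s) of x with (7 * y)
  => ( 7 * y ) >= 14
stmt 5: x := y + 1  -- replace 0 occurrence(s) of x with (y + 1)
  => ( 7 * y ) >= 14
stmt 4: z := y * z  -- replace 0 occurrence(s) of z with (y * z)
  => ( 7 * y ) >= 14
stmt 3: y := z - y  -- replace 1 occurrence(s) of y with (z - y)
  => ( 7 * ( z - y ) ) >= 14
stmt 2: x := 8 * y  -- replace 0 occurrence(s) of x with (8 * y)
  => ( 7 * ( z - y ) ) >= 14
stmt 1: x := y * y  -- replace 0 occurrence(s) of x with (y * y)
  => ( 7 * ( z - y ) ) >= 14

Answer: ( 7 * ( z - y ) ) >= 14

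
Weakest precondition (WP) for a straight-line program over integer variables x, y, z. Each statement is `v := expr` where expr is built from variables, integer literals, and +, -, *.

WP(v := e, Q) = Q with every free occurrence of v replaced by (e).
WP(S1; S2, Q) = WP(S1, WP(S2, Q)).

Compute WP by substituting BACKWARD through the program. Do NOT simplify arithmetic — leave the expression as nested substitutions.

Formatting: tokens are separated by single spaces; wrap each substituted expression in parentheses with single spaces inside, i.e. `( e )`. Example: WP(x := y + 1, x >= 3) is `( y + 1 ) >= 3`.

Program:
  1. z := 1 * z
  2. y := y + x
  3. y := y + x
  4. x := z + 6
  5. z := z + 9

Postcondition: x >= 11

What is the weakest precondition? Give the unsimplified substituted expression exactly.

Answer: ( ( 1 * z ) + 6 ) >= 11

Derivation:
post: x >= 11
stmt 5: z := z + 9  -- replace 0 occurrence(s) of z with (z + 9)
  => x >= 11
stmt 4: x := z + 6  -- replace 1 occurrence(s) of x with (z + 6)
  => ( z + 6 ) >= 11
stmt 3: y := y + x  -- replace 0 occurrence(s) of y with (y + x)
  => ( z + 6 ) >= 11
stmt 2: y := y + x  -- replace 0 occurrence(s) of y with (y + x)
  => ( z + 6 ) >= 11
stmt 1: z := 1 * z  -- replace 1 occurrence(s) of z with (1 * z)
  => ( ( 1 * z ) + 6 ) >= 11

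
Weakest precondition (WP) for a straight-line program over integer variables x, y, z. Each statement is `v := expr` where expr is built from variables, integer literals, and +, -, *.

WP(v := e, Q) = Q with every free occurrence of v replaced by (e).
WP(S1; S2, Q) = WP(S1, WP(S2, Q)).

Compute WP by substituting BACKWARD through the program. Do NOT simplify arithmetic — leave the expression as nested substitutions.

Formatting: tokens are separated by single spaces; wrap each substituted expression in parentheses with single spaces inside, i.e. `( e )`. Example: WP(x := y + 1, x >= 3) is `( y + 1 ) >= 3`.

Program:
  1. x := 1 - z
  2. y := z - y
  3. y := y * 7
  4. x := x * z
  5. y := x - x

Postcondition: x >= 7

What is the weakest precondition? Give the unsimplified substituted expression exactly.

post: x >= 7
stmt 5: y := x - x  -- replace 0 occurrence(s) of y with (x - x)
  => x >= 7
stmt 4: x := x * z  -- replace 1 occurrence(s) of x with (x * z)
  => ( x * z ) >= 7
stmt 3: y := y * 7  -- replace 0 occurrence(s) of y with (y * 7)
  => ( x * z ) >= 7
stmt 2: y := z - y  -- replace 0 occurrence(s) of y with (z - y)
  => ( x * z ) >= 7
stmt 1: x := 1 - z  -- replace 1 occurrence(s) of x with (1 - z)
  => ( ( 1 - z ) * z ) >= 7

Answer: ( ( 1 - z ) * z ) >= 7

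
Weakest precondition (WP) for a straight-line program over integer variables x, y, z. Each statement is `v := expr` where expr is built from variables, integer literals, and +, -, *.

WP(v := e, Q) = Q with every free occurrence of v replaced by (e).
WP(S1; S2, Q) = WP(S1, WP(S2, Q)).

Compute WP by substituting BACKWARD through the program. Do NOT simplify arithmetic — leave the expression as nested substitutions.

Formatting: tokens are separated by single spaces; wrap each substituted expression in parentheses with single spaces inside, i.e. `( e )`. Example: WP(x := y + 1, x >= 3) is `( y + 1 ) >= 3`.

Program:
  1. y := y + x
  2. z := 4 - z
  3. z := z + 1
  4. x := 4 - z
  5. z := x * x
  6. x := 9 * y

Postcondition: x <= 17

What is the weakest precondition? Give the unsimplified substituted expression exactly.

post: x <= 17
stmt 6: x := 9 * y  -- replace 1 occurrence(s) of x with (9 * y)
  => ( 9 * y ) <= 17
stmt 5: z := x * x  -- replace 0 occurrence(s) of z with (x * x)
  => ( 9 * y ) <= 17
stmt 4: x := 4 - z  -- replace 0 occurrence(s) of x with (4 - z)
  => ( 9 * y ) <= 17
stmt 3: z := z + 1  -- replace 0 occurrence(s) of z with (z + 1)
  => ( 9 * y ) <= 17
stmt 2: z := 4 - z  -- replace 0 occurrence(s) of z with (4 - z)
  => ( 9 * y ) <= 17
stmt 1: y := y + x  -- replace 1 occurrence(s) of y with (y + x)
  => ( 9 * ( y + x ) ) <= 17

Answer: ( 9 * ( y + x ) ) <= 17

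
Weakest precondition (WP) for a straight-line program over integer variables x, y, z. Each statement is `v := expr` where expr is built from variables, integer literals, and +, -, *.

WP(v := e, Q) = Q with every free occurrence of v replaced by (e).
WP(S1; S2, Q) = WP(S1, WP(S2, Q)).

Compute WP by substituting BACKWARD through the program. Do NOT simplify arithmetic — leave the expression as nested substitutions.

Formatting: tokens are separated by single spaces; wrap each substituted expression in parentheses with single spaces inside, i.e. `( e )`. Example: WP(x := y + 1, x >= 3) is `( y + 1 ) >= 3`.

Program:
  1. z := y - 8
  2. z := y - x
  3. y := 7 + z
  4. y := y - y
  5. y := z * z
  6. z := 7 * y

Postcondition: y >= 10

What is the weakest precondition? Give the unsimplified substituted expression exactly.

Answer: ( ( y - x ) * ( y - x ) ) >= 10

Derivation:
post: y >= 10
stmt 6: z := 7 * y  -- replace 0 occurrence(s) of z with (7 * y)
  => y >= 10
stmt 5: y := z * z  -- replace 1 occurrence(s) of y with (z * z)
  => ( z * z ) >= 10
stmt 4: y := y - y  -- replace 0 occurrence(s) of y with (y - y)
  => ( z * z ) >= 10
stmt 3: y := 7 + z  -- replace 0 occurrence(s) of y with (7 + z)
  => ( z * z ) >= 10
stmt 2: z := y - x  -- replace 2 occurrence(s) of z with (y - x)
  => ( ( y - x ) * ( y - x ) ) >= 10
stmt 1: z := y - 8  -- replace 0 occurrence(s) of z with (y - 8)
  => ( ( y - x ) * ( y - x ) ) >= 10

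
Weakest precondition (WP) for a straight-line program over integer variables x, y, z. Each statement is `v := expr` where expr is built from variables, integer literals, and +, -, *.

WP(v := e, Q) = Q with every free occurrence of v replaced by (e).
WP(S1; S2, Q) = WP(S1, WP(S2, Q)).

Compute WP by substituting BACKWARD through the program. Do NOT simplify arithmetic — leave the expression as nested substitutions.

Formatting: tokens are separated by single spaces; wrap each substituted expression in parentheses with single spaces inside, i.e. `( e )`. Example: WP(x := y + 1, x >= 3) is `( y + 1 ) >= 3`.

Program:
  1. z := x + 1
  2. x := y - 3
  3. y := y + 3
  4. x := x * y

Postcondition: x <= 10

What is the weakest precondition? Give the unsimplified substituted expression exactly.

post: x <= 10
stmt 4: x := x * y  -- replace 1 occurrence(s) of x with (x * y)
  => ( x * y ) <= 10
stmt 3: y := y + 3  -- replace 1 occurrence(s) of y with (y + 3)
  => ( x * ( y + 3 ) ) <= 10
stmt 2: x := y - 3  -- replace 1 occurrence(s) of x with (y - 3)
  => ( ( y - 3 ) * ( y + 3 ) ) <= 10
stmt 1: z := x + 1  -- replace 0 occurrence(s) of z with (x + 1)
  => ( ( y - 3 ) * ( y + 3 ) ) <= 10

Answer: ( ( y - 3 ) * ( y + 3 ) ) <= 10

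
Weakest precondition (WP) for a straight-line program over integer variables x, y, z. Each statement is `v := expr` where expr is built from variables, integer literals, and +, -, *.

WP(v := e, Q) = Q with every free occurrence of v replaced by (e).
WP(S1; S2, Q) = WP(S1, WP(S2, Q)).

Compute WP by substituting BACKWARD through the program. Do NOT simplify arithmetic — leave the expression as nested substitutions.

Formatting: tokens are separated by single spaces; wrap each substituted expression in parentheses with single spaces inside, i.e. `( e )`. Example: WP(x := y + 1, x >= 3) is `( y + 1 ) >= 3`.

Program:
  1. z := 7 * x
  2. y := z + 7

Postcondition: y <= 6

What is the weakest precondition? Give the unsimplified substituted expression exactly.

Answer: ( ( 7 * x ) + 7 ) <= 6

Derivation:
post: y <= 6
stmt 2: y := z + 7  -- replace 1 occurrence(s) of y with (z + 7)
  => ( z + 7 ) <= 6
stmt 1: z := 7 * x  -- replace 1 occurrence(s) of z with (7 * x)
  => ( ( 7 * x ) + 7 ) <= 6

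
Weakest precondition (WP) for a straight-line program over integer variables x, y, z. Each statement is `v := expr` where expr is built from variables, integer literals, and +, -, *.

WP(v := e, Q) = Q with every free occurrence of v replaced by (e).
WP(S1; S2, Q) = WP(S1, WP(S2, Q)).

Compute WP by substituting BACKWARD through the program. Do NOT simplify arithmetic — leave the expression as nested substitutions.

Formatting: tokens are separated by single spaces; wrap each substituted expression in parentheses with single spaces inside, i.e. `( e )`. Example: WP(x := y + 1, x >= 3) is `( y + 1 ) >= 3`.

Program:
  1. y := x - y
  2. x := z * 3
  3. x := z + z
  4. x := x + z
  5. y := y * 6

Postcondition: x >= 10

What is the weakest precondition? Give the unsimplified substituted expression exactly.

post: x >= 10
stmt 5: y := y * 6  -- replace 0 occurrence(s) of y with (y * 6)
  => x >= 10
stmt 4: x := x + z  -- replace 1 occurrence(s) of x with (x + z)
  => ( x + z ) >= 10
stmt 3: x := z + z  -- replace 1 occurrence(s) of x with (z + z)
  => ( ( z + z ) + z ) >= 10
stmt 2: x := z * 3  -- replace 0 occurrence(s) of x with (z * 3)
  => ( ( z + z ) + z ) >= 10
stmt 1: y := x - y  -- replace 0 occurrence(s) of y with (x - y)
  => ( ( z + z ) + z ) >= 10

Answer: ( ( z + z ) + z ) >= 10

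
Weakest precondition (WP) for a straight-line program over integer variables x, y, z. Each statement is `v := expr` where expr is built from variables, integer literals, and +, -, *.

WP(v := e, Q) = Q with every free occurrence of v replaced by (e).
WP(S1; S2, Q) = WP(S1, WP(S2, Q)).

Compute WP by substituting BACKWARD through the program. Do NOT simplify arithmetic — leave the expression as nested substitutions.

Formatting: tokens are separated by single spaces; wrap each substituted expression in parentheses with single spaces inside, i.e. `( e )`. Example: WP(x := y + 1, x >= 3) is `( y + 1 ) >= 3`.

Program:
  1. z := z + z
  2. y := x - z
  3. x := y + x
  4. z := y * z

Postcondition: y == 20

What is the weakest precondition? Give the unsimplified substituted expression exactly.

Answer: ( x - ( z + z ) ) == 20

Derivation:
post: y == 20
stmt 4: z := y * z  -- replace 0 occurrence(s) of z with (y * z)
  => y == 20
stmt 3: x := y + x  -- replace 0 occurrence(s) of x with (y + x)
  => y == 20
stmt 2: y := x - z  -- replace 1 occurrence(s) of y with (x - z)
  => ( x - z ) == 20
stmt 1: z := z + z  -- replace 1 occurrence(s) of z with (z + z)
  => ( x - ( z + z ) ) == 20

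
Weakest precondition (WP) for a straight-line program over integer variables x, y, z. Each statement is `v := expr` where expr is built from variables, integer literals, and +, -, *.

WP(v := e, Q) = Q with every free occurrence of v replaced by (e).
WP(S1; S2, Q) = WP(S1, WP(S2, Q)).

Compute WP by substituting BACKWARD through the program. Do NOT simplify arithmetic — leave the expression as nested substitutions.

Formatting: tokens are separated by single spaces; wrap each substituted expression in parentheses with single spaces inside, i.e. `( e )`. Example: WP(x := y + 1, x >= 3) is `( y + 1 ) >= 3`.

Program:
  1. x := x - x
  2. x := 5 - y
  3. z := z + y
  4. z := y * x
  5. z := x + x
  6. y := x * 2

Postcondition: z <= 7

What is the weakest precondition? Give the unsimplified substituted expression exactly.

post: z <= 7
stmt 6: y := x * 2  -- replace 0 occurrence(s) of y with (x * 2)
  => z <= 7
stmt 5: z := x + x  -- replace 1 occurrence(s) of z with (x + x)
  => ( x + x ) <= 7
stmt 4: z := y * x  -- replace 0 occurrence(s) of z with (y * x)
  => ( x + x ) <= 7
stmt 3: z := z + y  -- replace 0 occurrence(s) of z with (z + y)
  => ( x + x ) <= 7
stmt 2: x := 5 - y  -- replace 2 occurrence(s) of x with (5 - y)
  => ( ( 5 - y ) + ( 5 - y ) ) <= 7
stmt 1: x := x - x  -- replace 0 occurrence(s) of x with (x - x)
  => ( ( 5 - y ) + ( 5 - y ) ) <= 7

Answer: ( ( 5 - y ) + ( 5 - y ) ) <= 7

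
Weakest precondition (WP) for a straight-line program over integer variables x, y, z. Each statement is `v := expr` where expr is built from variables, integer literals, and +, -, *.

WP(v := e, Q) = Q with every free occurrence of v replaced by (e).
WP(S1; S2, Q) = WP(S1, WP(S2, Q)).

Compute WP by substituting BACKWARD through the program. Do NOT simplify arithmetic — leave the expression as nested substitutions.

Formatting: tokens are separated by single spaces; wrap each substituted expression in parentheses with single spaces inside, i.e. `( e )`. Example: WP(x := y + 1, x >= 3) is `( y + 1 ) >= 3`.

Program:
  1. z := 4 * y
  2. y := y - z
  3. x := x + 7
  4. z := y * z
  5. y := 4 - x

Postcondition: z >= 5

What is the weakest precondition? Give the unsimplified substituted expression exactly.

Answer: ( ( y - ( 4 * y ) ) * ( 4 * y ) ) >= 5

Derivation:
post: z >= 5
stmt 5: y := 4 - x  -- replace 0 occurrence(s) of y with (4 - x)
  => z >= 5
stmt 4: z := y * z  -- replace 1 occurrence(s) of z with (y * z)
  => ( y * z ) >= 5
stmt 3: x := x + 7  -- replace 0 occurrence(s) of x with (x + 7)
  => ( y * z ) >= 5
stmt 2: y := y - z  -- replace 1 occurrence(s) of y with (y - z)
  => ( ( y - z ) * z ) >= 5
stmt 1: z := 4 * y  -- replace 2 occurrence(s) of z with (4 * y)
  => ( ( y - ( 4 * y ) ) * ( 4 * y ) ) >= 5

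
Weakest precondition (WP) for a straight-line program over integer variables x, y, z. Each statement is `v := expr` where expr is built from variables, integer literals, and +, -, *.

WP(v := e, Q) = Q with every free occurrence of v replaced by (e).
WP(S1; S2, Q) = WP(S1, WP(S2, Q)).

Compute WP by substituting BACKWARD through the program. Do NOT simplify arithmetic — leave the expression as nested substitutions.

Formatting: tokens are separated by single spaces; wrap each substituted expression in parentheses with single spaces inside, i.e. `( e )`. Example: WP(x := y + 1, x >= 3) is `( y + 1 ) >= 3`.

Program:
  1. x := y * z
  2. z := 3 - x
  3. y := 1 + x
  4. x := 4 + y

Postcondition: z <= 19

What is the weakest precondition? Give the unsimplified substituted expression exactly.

post: z <= 19
stmt 4: x := 4 + y  -- replace 0 occurrence(s) of x with (4 + y)
  => z <= 19
stmt 3: y := 1 + x  -- replace 0 occurrence(s) of y with (1 + x)
  => z <= 19
stmt 2: z := 3 - x  -- replace 1 occurrence(s) of z with (3 - x)
  => ( 3 - x ) <= 19
stmt 1: x := y * z  -- replace 1 occurrence(s) of x with (y * z)
  => ( 3 - ( y * z ) ) <= 19

Answer: ( 3 - ( y * z ) ) <= 19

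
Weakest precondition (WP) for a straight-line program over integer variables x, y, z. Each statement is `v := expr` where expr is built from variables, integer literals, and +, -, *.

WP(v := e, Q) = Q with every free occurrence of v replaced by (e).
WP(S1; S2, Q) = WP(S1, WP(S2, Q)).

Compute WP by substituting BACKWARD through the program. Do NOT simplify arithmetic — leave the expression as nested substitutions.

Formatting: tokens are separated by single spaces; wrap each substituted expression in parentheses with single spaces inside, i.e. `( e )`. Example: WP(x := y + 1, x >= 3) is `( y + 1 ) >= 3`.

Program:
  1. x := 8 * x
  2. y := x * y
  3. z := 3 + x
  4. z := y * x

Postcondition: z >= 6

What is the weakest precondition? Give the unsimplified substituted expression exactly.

post: z >= 6
stmt 4: z := y * x  -- replace 1 occurrence(s) of z with (y * x)
  => ( y * x ) >= 6
stmt 3: z := 3 + x  -- replace 0 occurrence(s) of z with (3 + x)
  => ( y * x ) >= 6
stmt 2: y := x * y  -- replace 1 occurrence(s) of y with (x * y)
  => ( ( x * y ) * x ) >= 6
stmt 1: x := 8 * x  -- replace 2 occurrence(s) of x with (8 * x)
  => ( ( ( 8 * x ) * y ) * ( 8 * x ) ) >= 6

Answer: ( ( ( 8 * x ) * y ) * ( 8 * x ) ) >= 6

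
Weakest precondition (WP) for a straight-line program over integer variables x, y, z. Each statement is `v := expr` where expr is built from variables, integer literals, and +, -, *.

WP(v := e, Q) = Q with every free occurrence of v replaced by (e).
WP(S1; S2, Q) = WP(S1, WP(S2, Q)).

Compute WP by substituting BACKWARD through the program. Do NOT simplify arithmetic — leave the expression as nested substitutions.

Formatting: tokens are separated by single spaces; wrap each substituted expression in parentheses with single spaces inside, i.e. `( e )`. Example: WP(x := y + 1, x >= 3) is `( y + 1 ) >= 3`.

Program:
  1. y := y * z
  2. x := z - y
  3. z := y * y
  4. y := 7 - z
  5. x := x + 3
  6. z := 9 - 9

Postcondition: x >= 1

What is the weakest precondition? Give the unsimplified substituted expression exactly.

Answer: ( ( z - ( y * z ) ) + 3 ) >= 1

Derivation:
post: x >= 1
stmt 6: z := 9 - 9  -- replace 0 occurrence(s) of z with (9 - 9)
  => x >= 1
stmt 5: x := x + 3  -- replace 1 occurrence(s) of x with (x + 3)
  => ( x + 3 ) >= 1
stmt 4: y := 7 - z  -- replace 0 occurrence(s) of y with (7 - z)
  => ( x + 3 ) >= 1
stmt 3: z := y * y  -- replace 0 occurrence(s) of z with (y * y)
  => ( x + 3 ) >= 1
stmt 2: x := z - y  -- replace 1 occurrence(s) of x with (z - y)
  => ( ( z - y ) + 3 ) >= 1
stmt 1: y := y * z  -- replace 1 occurrence(s) of y with (y * z)
  => ( ( z - ( y * z ) ) + 3 ) >= 1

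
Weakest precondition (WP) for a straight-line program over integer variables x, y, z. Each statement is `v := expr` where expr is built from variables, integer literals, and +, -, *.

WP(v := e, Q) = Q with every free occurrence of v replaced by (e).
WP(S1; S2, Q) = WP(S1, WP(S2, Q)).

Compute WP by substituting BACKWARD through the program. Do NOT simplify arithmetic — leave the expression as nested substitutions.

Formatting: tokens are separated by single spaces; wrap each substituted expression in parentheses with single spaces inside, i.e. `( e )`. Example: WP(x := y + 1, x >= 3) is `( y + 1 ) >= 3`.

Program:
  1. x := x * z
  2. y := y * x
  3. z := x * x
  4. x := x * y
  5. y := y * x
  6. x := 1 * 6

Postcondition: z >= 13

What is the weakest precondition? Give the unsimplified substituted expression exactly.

post: z >= 13
stmt 6: x := 1 * 6  -- replace 0 occurrence(s) of x with (1 * 6)
  => z >= 13
stmt 5: y := y * x  -- replace 0 occurrence(s) of y with (y * x)
  => z >= 13
stmt 4: x := x * y  -- replace 0 occurrence(s) of x with (x * y)
  => z >= 13
stmt 3: z := x * x  -- replace 1 occurrence(s) of z with (x * x)
  => ( x * x ) >= 13
stmt 2: y := y * x  -- replace 0 occurrence(s) of y with (y * x)
  => ( x * x ) >= 13
stmt 1: x := x * z  -- replace 2 occurrence(s) of x with (x * z)
  => ( ( x * z ) * ( x * z ) ) >= 13

Answer: ( ( x * z ) * ( x * z ) ) >= 13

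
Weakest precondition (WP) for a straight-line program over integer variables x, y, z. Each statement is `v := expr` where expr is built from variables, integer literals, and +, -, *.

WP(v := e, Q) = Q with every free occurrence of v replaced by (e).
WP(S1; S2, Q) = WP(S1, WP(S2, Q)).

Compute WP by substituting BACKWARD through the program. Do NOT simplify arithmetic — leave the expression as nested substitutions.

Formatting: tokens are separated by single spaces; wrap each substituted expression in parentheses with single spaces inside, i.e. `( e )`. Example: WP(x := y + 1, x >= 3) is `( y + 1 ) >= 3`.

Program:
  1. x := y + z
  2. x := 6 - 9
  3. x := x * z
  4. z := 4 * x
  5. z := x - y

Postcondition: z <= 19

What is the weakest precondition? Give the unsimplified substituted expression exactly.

post: z <= 19
stmt 5: z := x - y  -- replace 1 occurrence(s) of z with (x - y)
  => ( x - y ) <= 19
stmt 4: z := 4 * x  -- replace 0 occurrence(s) of z with (4 * x)
  => ( x - y ) <= 19
stmt 3: x := x * z  -- replace 1 occurrence(s) of x with (x * z)
  => ( ( x * z ) - y ) <= 19
stmt 2: x := 6 - 9  -- replace 1 occurrence(s) of x with (6 - 9)
  => ( ( ( 6 - 9 ) * z ) - y ) <= 19
stmt 1: x := y + z  -- replace 0 occurrence(s) of x with (y + z)
  => ( ( ( 6 - 9 ) * z ) - y ) <= 19

Answer: ( ( ( 6 - 9 ) * z ) - y ) <= 19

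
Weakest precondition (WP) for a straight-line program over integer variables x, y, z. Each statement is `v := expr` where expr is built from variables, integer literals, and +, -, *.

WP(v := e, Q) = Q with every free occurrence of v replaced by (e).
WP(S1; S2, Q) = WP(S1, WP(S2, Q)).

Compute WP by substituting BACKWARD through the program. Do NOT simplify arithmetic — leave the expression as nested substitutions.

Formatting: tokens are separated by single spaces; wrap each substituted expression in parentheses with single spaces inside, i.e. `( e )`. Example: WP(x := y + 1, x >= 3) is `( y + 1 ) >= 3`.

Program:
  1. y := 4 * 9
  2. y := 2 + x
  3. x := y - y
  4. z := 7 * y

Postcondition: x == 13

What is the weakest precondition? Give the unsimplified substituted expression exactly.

Answer: ( ( 2 + x ) - ( 2 + x ) ) == 13

Derivation:
post: x == 13
stmt 4: z := 7 * y  -- replace 0 occurrence(s) of z with (7 * y)
  => x == 13
stmt 3: x := y - y  -- replace 1 occurrence(s) of x with (y - y)
  => ( y - y ) == 13
stmt 2: y := 2 + x  -- replace 2 occurrence(s) of y with (2 + x)
  => ( ( 2 + x ) - ( 2 + x ) ) == 13
stmt 1: y := 4 * 9  -- replace 0 occurrence(s) of y with (4 * 9)
  => ( ( 2 + x ) - ( 2 + x ) ) == 13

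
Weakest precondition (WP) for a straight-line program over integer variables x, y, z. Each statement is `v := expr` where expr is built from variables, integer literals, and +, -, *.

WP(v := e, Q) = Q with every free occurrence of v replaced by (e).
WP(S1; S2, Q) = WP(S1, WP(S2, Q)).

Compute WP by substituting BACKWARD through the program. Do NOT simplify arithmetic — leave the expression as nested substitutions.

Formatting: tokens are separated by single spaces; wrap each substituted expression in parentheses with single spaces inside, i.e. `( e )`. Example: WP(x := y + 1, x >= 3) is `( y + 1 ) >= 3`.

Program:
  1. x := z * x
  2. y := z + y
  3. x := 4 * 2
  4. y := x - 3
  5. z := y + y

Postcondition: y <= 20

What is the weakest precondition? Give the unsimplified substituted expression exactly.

post: y <= 20
stmt 5: z := y + y  -- replace 0 occurrence(s) of z with (y + y)
  => y <= 20
stmt 4: y := x - 3  -- replace 1 occurrence(s) of y with (x - 3)
  => ( x - 3 ) <= 20
stmt 3: x := 4 * 2  -- replace 1 occurrence(s) of x with (4 * 2)
  => ( ( 4 * 2 ) - 3 ) <= 20
stmt 2: y := z + y  -- replace 0 occurrence(s) of y with (z + y)
  => ( ( 4 * 2 ) - 3 ) <= 20
stmt 1: x := z * x  -- replace 0 occurrence(s) of x with (z * x)
  => ( ( 4 * 2 ) - 3 ) <= 20

Answer: ( ( 4 * 2 ) - 3 ) <= 20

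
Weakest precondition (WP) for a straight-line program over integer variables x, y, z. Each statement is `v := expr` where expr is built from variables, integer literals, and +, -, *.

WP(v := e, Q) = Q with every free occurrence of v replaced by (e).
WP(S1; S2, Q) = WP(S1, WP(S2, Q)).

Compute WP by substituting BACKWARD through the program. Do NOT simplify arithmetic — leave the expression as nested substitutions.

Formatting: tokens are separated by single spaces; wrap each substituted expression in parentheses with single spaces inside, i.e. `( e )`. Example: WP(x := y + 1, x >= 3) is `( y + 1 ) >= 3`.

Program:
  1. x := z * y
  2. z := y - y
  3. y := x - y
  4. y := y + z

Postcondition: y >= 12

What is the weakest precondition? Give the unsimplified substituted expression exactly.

Answer: ( ( ( z * y ) - y ) + ( y - y ) ) >= 12

Derivation:
post: y >= 12
stmt 4: y := y + z  -- replace 1 occurrence(s) of y with (y + z)
  => ( y + z ) >= 12
stmt 3: y := x - y  -- replace 1 occurrence(s) of y with (x - y)
  => ( ( x - y ) + z ) >= 12
stmt 2: z := y - y  -- replace 1 occurrence(s) of z with (y - y)
  => ( ( x - y ) + ( y - y ) ) >= 12
stmt 1: x := z * y  -- replace 1 occurrence(s) of x with (z * y)
  => ( ( ( z * y ) - y ) + ( y - y ) ) >= 12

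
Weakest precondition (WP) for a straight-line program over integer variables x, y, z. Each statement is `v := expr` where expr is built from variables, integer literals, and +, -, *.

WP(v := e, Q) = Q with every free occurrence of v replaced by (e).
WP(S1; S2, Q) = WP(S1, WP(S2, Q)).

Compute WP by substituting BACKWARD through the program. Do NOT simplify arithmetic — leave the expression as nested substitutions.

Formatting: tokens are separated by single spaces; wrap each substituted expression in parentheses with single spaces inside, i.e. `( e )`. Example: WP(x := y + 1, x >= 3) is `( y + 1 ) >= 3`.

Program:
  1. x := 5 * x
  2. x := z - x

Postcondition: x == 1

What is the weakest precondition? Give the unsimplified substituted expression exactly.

Answer: ( z - ( 5 * x ) ) == 1

Derivation:
post: x == 1
stmt 2: x := z - x  -- replace 1 occurrence(s) of x with (z - x)
  => ( z - x ) == 1
stmt 1: x := 5 * x  -- replace 1 occurrence(s) of x with (5 * x)
  => ( z - ( 5 * x ) ) == 1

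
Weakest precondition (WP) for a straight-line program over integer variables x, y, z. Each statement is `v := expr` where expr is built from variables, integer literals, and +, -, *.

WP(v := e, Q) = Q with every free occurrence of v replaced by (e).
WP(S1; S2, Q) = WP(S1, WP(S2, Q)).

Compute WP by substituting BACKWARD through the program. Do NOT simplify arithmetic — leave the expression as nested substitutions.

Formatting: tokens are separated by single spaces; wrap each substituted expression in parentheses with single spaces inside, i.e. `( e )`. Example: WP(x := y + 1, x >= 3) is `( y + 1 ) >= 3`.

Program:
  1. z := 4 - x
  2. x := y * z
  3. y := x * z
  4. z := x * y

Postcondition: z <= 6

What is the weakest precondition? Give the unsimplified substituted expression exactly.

Answer: ( ( y * ( 4 - x ) ) * ( ( y * ( 4 - x ) ) * ( 4 - x ) ) ) <= 6

Derivation:
post: z <= 6
stmt 4: z := x * y  -- replace 1 occurrence(s) of z with (x * y)
  => ( x * y ) <= 6
stmt 3: y := x * z  -- replace 1 occurrence(s) of y with (x * z)
  => ( x * ( x * z ) ) <= 6
stmt 2: x := y * z  -- replace 2 occurrence(s) of x with (y * z)
  => ( ( y * z ) * ( ( y * z ) * z ) ) <= 6
stmt 1: z := 4 - x  -- replace 3 occurrence(s) of z with (4 - x)
  => ( ( y * ( 4 - x ) ) * ( ( y * ( 4 - x ) ) * ( 4 - x ) ) ) <= 6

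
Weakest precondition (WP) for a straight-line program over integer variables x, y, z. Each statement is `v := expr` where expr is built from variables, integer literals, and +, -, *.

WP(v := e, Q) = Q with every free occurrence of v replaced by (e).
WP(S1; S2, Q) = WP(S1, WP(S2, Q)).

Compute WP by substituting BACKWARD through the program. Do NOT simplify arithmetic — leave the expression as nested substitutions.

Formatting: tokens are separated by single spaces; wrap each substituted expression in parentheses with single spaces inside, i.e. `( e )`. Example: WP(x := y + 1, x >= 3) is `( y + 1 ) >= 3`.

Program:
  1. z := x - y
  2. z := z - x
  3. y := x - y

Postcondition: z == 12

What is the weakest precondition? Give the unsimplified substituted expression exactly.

Answer: ( ( x - y ) - x ) == 12

Derivation:
post: z == 12
stmt 3: y := x - y  -- replace 0 occurrence(s) of y with (x - y)
  => z == 12
stmt 2: z := z - x  -- replace 1 occurrence(s) of z with (z - x)
  => ( z - x ) == 12
stmt 1: z := x - y  -- replace 1 occurrence(s) of z with (x - y)
  => ( ( x - y ) - x ) == 12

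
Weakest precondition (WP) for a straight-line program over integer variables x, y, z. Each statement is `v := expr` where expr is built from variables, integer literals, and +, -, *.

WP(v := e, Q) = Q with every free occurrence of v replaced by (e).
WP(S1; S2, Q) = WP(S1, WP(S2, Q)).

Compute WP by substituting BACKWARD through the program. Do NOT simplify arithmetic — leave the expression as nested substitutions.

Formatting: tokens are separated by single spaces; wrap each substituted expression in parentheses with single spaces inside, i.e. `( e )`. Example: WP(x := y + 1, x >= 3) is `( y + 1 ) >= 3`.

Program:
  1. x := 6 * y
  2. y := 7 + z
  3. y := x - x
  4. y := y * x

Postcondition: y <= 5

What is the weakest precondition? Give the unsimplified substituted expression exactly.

post: y <= 5
stmt 4: y := y * x  -- replace 1 occurrence(s) of y with (y * x)
  => ( y * x ) <= 5
stmt 3: y := x - x  -- replace 1 occurrence(s) of y with (x - x)
  => ( ( x - x ) * x ) <= 5
stmt 2: y := 7 + z  -- replace 0 occurrence(s) of y with (7 + z)
  => ( ( x - x ) * x ) <= 5
stmt 1: x := 6 * y  -- replace 3 occurrence(s) of x with (6 * y)
  => ( ( ( 6 * y ) - ( 6 * y ) ) * ( 6 * y ) ) <= 5

Answer: ( ( ( 6 * y ) - ( 6 * y ) ) * ( 6 * y ) ) <= 5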